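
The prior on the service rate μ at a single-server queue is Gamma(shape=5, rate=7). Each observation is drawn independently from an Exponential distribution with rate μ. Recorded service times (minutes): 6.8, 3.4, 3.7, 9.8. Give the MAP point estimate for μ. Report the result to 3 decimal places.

The Exponential(rate=μ) likelihood is ∝ μ^n e^(−μΣtᵢ). Here n = 4 and Σtᵢ = 6.8 + 3.4 + 3.7 + 9.8 = 23.7.
Posterior ∝ μ^4e^(−7μ) · μ^4e^(−23.7μ) = μ^8e^(−30.7μ), i.e. Gamma(9, 30.7).
Mode = (a−1)/b = 8/30.7 ≈ 0.261.

μ̂_MAP = 0.261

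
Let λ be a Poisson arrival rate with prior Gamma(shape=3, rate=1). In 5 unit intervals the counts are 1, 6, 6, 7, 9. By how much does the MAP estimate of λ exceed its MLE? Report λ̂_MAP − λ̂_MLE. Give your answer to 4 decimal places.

Σxᵢ = 29. Posterior is Gamma(32, 6); MAP = (32−1)/6 = 31/6 ≈ 5.16667.
MLE = x̄ = 29/5 ≈ 5.80000.
Difference = 31/6 − 29/5 = -19/30 ≈ -0.6333.

MAP − MLE = -0.6333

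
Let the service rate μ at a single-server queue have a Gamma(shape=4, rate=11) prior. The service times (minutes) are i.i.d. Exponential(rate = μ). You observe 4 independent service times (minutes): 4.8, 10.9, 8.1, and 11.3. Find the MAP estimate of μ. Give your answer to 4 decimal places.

μ̂_MAP = 0.1518

The Exponential(rate=μ) likelihood is ∝ μ^n e^(−μΣtᵢ). Here n = 4 and Σtᵢ = 4.8 + 10.9 + 8.1 + 11.3 = 35.1.
Posterior ∝ μ^3e^(−11μ) · μ^4e^(−35.1μ) = μ^7e^(−46.1μ), i.e. Gamma(8, 46.1).
Mode = (a−1)/b = 7/46.1 ≈ 0.1518.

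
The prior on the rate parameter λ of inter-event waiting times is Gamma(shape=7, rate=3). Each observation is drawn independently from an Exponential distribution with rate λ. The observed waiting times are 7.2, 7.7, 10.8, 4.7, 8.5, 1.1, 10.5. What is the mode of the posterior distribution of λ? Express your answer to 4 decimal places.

The Exponential(rate=λ) likelihood is ∝ λ^n e^(−λΣtᵢ). Here n = 7 and Σtᵢ = 7.2 + 7.7 + 10.8 + 4.7 + 8.5 + 1.1 + 10.5 = 50.5.
Posterior ∝ λ^6e^(−3λ) · λ^7e^(−50.5λ) = λ^13e^(−53.5λ), i.e. Gamma(14, 53.5).
Mode = (a−1)/b = 13/53.5 ≈ 0.2430.

λ̂_MAP = 0.2430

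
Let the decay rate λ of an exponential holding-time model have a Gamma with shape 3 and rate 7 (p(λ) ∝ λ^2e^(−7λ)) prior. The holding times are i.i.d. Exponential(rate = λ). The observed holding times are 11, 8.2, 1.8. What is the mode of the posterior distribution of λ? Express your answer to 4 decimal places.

The Exponential(rate=λ) likelihood is ∝ λ^n e^(−λΣtᵢ). Here n = 3 and Σtᵢ = 11 + 8.2 + 1.8 = 21.
Posterior ∝ λ^2e^(−7λ) · λ^3e^(−21λ) = λ^5e^(−28λ), i.e. Gamma(6, 28).
Mode = (a−1)/b = 5/28 ≈ 0.1786.

λ̂_MAP = 0.1786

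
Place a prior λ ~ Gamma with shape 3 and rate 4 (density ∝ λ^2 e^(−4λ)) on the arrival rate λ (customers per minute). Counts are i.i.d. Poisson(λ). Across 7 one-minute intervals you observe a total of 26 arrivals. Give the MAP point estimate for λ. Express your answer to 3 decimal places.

λ̂_MAP = 2.545

Σxᵢ = 26, n = 7.
Posterior ∝ λ^2e^(−4λ) · λ^26e^(−7λ) = λ^28e^(−11λ), i.e. Gamma(shape=29, rate=11).
The mode of a Gamma(a, b) with a ≥ 1 (shape–rate) is (a−1)/b = 28/11 ≈ 2.545.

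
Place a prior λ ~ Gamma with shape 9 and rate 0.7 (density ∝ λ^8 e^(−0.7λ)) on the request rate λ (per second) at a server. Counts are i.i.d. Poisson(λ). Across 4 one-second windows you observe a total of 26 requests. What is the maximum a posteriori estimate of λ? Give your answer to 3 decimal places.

λ̂_MAP = 7.234

Σxᵢ = 26, n = 4.
Posterior ∝ λ^8e^(−0.7λ) · λ^26e^(−4λ) = λ^34e^(−4.7λ), i.e. Gamma(shape=35, rate=4.7).
The mode of a Gamma(a, b) with a ≥ 1 (shape–rate) is (a−1)/b = 34/4.7 ≈ 7.234.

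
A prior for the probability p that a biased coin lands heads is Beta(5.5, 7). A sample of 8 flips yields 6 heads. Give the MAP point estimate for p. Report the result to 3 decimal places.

Prior: Beta(5.5, 7).
Data: 6 successes in 8 trials. The binomial likelihood contributes p^6(1−p)^2, so the posterior is Beta(5.5+6, 7+2) = Beta(11.5, 9).
For Beta(a, b) with a, b > 1 the mode is (a−1)/(a+b−2) = 10.5/18.5 ≈ 0.568.

p̂_MAP = 0.568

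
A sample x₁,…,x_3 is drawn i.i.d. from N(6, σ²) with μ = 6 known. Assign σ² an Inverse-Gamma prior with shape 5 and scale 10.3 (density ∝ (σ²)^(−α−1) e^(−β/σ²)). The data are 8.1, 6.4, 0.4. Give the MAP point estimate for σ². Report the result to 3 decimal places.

σ̂²_MAP = 3.769

Sum of squared deviations about the known mean: SS = (8.1−6)² + (6.4−6)² + (0.4−6)² = 35.93.
The Normal likelihood contributes (σ²)^(−n/2) exp(−SS/(2σ²)), so the posterior is Inverse-Gamma(α + n/2, β + SS/2) = Inverse-Gamma(6.5, 28.265).
The mode of Inverse-Gamma(a, b) is b/(a+1) = 28.265/7.5 ≈ 3.769.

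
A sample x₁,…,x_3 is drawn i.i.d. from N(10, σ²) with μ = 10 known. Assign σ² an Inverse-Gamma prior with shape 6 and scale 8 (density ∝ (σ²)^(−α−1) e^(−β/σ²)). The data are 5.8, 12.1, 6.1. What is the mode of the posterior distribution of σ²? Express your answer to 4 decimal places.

Sum of squared deviations about the known mean: SS = (5.8−10)² + (12.1−10)² + (6.1−10)² = 37.26.
The Normal likelihood contributes (σ²)^(−n/2) exp(−SS/(2σ²)), so the posterior is Inverse-Gamma(α + n/2, β + SS/2) = Inverse-Gamma(7.5, 26.63).
The mode of Inverse-Gamma(a, b) is b/(a+1) = 26.63/8.5 ≈ 3.1329.

σ̂²_MAP = 3.1329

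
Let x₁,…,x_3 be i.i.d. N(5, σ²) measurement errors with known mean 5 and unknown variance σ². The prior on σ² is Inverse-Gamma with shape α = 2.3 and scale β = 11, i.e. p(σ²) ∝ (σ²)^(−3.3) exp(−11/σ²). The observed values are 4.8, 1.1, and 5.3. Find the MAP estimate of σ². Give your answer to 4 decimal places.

Sum of squared deviations about the known mean: SS = (4.8−5)² + (1.1−5)² + (5.3−5)² = 15.34.
The Normal likelihood contributes (σ²)^(−n/2) exp(−SS/(2σ²)), so the posterior is Inverse-Gamma(α + n/2, β + SS/2) = Inverse-Gamma(3.8, 18.67).
The mode of Inverse-Gamma(a, b) is b/(a+1) = 18.67/4.8 ≈ 3.8896.

σ̂²_MAP = 3.8896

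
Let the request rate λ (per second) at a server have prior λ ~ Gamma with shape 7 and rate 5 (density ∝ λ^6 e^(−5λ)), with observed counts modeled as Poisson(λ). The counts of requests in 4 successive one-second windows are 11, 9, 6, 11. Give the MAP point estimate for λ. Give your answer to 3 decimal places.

Σxᵢ = 11+9+6+11 = 37, with n = 4.
Posterior ∝ λ^6e^(−5λ) · λ^37e^(−4λ) = λ^43e^(−9λ), i.e. Gamma(shape=44, rate=9).
The mode of a Gamma(a, b) with a ≥ 1 (shape–rate) is (a−1)/b = 43/9 ≈ 4.778.

λ̂_MAP = 4.778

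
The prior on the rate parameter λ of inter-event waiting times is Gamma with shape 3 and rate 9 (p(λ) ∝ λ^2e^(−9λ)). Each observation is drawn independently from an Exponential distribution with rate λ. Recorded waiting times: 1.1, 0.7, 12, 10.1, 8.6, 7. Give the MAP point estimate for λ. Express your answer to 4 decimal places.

λ̂_MAP = 0.1649

The Exponential(rate=λ) likelihood is ∝ λ^n e^(−λΣtᵢ). Here n = 6 and Σtᵢ = 1.1 + 0.7 + 12 + 10.1 + 8.6 + 7 = 39.5.
Posterior ∝ λ^2e^(−9λ) · λ^6e^(−39.5λ) = λ^8e^(−48.5λ), i.e. Gamma(9, 48.5).
Mode = (a−1)/b = 8/48.5 ≈ 0.1649.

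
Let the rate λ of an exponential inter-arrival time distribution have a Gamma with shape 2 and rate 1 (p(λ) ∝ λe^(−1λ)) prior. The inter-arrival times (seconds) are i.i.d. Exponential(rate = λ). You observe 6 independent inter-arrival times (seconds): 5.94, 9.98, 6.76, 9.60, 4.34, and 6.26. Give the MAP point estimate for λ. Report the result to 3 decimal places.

The Exponential(rate=λ) likelihood is ∝ λ^n e^(−λΣtᵢ). Here n = 6 and Σtᵢ = 5.94 + 9.98 + 6.76 + 9.60 + 4.34 + 6.26 = 42.88.
Posterior ∝ λe^(−1λ) · λ^6e^(−42.88λ) = λ^7e^(−43.88λ), i.e. Gamma(8, 43.88).
Mode = (a−1)/b = 7/43.88 ≈ 0.160.

λ̂_MAP = 0.160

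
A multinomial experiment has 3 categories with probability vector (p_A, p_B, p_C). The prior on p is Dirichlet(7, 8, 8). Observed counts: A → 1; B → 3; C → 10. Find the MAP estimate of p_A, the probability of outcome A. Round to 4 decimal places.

The posterior is Dirichlet(αᵢ + nᵢ) = Dirichlet(8, 11, 18).
For a Dirichlet(a₁,…,a_K) with all aᵢ > 1, the mode has j-th component (aⱼ − 1)/(Σaᵢ − K).
Here Σaᵢ = 37 and K = 3, so p_A = (8 − 1)/(37 − 3) = 7/34 ≈ 0.2059.

MAP estimate of p_A = 0.2059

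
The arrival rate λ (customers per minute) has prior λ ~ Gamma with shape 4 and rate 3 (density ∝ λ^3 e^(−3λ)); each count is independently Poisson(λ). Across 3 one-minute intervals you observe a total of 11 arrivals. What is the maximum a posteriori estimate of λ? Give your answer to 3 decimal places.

λ̂_MAP = 2.333

Σxᵢ = 11, n = 3.
Posterior ∝ λ^3e^(−3λ) · λ^11e^(−3λ) = λ^14e^(−6λ), i.e. Gamma(shape=15, rate=6).
The mode of a Gamma(a, b) with a ≥ 1 (shape–rate) is (a−1)/b = 14/6 ≈ 2.333.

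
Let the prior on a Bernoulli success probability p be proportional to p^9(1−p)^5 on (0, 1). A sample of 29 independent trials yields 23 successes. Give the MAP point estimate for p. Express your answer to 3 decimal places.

The prior density ∝ p^9(1−p)^5 is the kernel of Beta(10, 6).
Data: 23 successes in 29 trials. The binomial likelihood contributes p^23(1−p)^6, so the posterior is Beta(10+23, 6+6) = Beta(33, 12).
For Beta(a, b) with a, b > 1 the mode is (a−1)/(a+b−2) = 32/43 ≈ 0.744.

p̂_MAP = 0.744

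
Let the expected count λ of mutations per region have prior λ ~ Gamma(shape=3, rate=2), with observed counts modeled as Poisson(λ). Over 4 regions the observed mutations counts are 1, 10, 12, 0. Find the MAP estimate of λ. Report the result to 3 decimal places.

Σxᵢ = 1+10+12+0 = 23, with n = 4.
Posterior ∝ λ^2e^(−2λ) · λ^23e^(−4λ) = λ^25e^(−6λ), i.e. Gamma(shape=26, rate=6).
The mode of a Gamma(a, b) with a ≥ 1 (shape–rate) is (a−1)/b = 25/6 ≈ 4.167.

λ̂_MAP = 4.167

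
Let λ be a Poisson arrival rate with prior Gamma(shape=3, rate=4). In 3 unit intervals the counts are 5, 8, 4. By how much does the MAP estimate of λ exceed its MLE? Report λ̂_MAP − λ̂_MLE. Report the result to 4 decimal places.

Σxᵢ = 17. Posterior is Gamma(20, 7); MAP = (20−1)/7 = 19/7 ≈ 2.71429.
MLE = x̄ = 17/3 ≈ 5.66667.
Difference = 19/7 − 17/3 = -62/21 ≈ -2.9524.

MAP − MLE = -2.9524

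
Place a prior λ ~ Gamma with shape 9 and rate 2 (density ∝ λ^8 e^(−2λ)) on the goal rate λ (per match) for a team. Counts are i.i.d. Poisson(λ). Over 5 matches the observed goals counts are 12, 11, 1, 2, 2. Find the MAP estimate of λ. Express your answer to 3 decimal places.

Σxᵢ = 12+11+1+2+2 = 28, with n = 5.
Posterior ∝ λ^8e^(−2λ) · λ^28e^(−5λ) = λ^36e^(−7λ), i.e. Gamma(shape=37, rate=7).
The mode of a Gamma(a, b) with a ≥ 1 (shape–rate) is (a−1)/b = 36/7 ≈ 5.143.

λ̂_MAP = 5.143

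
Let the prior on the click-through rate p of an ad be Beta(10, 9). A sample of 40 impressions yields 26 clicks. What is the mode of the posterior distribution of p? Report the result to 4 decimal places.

Prior: Beta(10, 9).
Data: 26 successes in 40 trials. The binomial likelihood contributes p^26(1−p)^14, so the posterior is Beta(10+26, 9+14) = Beta(36, 23).
For Beta(a, b) with a, b > 1 the mode is (a−1)/(a+b−2) = 35/57 ≈ 0.6140.

p̂_MAP = 0.6140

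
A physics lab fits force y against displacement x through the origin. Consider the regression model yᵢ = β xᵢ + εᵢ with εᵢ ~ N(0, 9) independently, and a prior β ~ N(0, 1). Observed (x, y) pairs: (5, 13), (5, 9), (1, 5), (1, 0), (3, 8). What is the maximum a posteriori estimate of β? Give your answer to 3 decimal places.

β̂_MAP = 1.986

log p(β | y) = −Σ(yᵢ − βxᵢ)²/(2·9) − β²/(2·1) + const.
Setting the derivative to zero: Σxᵢ(yᵢ − βxᵢ)/9 − β/1 = 0, so β = Σxᵢyᵢ / (Σxᵢ² + σ²/τ²).
Σxᵢyᵢ = 5·13 + 5·9 + 1·5 + 1·0 + 3·8 = 139; Σxᵢ² = 61; σ²/τ² = 9.
β̂_MAP = 139 / (61 + 9) = 139/70 ≈ 1.986.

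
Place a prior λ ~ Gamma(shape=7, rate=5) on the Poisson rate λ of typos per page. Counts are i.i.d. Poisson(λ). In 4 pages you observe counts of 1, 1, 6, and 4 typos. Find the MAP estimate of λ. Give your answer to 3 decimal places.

λ̂_MAP = 2.000

Σxᵢ = 1+1+6+4 = 12, with n = 4.
Posterior ∝ λ^6e^(−5λ) · λ^12e^(−4λ) = λ^18e^(−9λ), i.e. Gamma(shape=19, rate=9).
The mode of a Gamma(a, b) with a ≥ 1 (shape–rate) is (a−1)/b = 18/9 ≈ 2.000.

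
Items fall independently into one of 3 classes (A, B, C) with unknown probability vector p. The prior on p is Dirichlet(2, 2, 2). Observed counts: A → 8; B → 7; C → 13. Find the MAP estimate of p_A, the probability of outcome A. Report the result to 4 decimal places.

MAP estimate of p_A = 0.2903

The posterior is Dirichlet(αᵢ + nᵢ) = Dirichlet(10, 9, 15).
For a Dirichlet(a₁,…,a_K) with all aᵢ > 1, the mode has j-th component (aⱼ − 1)/(Σaᵢ − K).
Here Σaᵢ = 34 and K = 3, so p_A = (10 − 1)/(34 − 3) = 9/31 ≈ 0.2903.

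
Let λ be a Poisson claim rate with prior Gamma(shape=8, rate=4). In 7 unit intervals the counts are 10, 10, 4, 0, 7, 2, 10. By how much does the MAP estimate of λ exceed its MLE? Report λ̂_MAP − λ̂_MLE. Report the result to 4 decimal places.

Σxᵢ = 43. Posterior is Gamma(51, 11); MAP = (51−1)/11 = 50/11 ≈ 4.54545.
MLE = x̄ = 43/7 ≈ 6.14286.
Difference = 50/11 − 43/7 = -123/77 ≈ -1.5974.

MAP − MLE = -1.5974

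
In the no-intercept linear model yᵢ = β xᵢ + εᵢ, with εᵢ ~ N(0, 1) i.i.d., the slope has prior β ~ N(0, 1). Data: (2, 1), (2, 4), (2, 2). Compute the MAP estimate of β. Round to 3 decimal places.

β̂_MAP = 1.077

log p(β | y) = −Σ(yᵢ − βxᵢ)²/(2·1) − β²/(2·1) + const.
Setting the derivative to zero: Σxᵢ(yᵢ − βxᵢ)/1 − β/1 = 0, so β = Σxᵢyᵢ / (Σxᵢ² + σ²/τ²).
Σxᵢyᵢ = 2·1 + 2·4 + 2·2 = 14; Σxᵢ² = 12; σ²/τ² = 1.
β̂_MAP = 14 / (12 + 1) = 14/13 ≈ 1.077.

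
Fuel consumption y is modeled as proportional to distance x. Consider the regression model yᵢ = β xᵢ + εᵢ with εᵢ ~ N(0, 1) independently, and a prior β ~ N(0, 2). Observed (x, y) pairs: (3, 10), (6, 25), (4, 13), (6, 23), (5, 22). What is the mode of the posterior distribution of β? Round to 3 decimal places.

β̂_MAP = 3.918

log p(β | y) = −Σ(yᵢ − βxᵢ)²/(2·1) − β²/(2·2) + const.
Setting the derivative to zero: Σxᵢ(yᵢ − βxᵢ)/1 − β/2 = 0, so β = Σxᵢyᵢ / (Σxᵢ² + σ²/τ²).
Σxᵢyᵢ = 3·10 + 6·25 + 4·13 + 6·23 + 5·22 = 480; Σxᵢ² = 122; σ²/τ² = 0.5.
β̂_MAP = 480 / (122 + 0.5) = 480/122.5 ≈ 3.918.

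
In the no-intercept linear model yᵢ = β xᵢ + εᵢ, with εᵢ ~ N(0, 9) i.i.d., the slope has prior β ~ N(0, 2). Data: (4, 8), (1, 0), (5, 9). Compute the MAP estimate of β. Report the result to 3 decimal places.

log p(β | y) = −Σ(yᵢ − βxᵢ)²/(2·9) − β²/(2·2) + const.
Setting the derivative to zero: Σxᵢ(yᵢ − βxᵢ)/9 − β/2 = 0, so β = Σxᵢyᵢ / (Σxᵢ² + σ²/τ²).
Σxᵢyᵢ = 4·8 + 1·0 + 5·9 = 77; Σxᵢ² = 42; σ²/τ² = 4.5.
β̂_MAP = 77 / (42 + 4.5) = 77/46.5 ≈ 1.656.

β̂_MAP = 1.656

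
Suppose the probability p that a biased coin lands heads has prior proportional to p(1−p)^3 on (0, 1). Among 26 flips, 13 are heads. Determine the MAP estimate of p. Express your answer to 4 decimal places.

p̂_MAP = 0.4667

The prior density ∝ p(1−p)^3 is the kernel of Beta(2, 4).
Data: 13 successes in 26 trials. The binomial likelihood contributes p^13(1−p)^13, so the posterior is Beta(2+13, 4+13) = Beta(15, 17).
For Beta(a, b) with a, b > 1 the mode is (a−1)/(a+b−2) = 14/30 ≈ 0.4667.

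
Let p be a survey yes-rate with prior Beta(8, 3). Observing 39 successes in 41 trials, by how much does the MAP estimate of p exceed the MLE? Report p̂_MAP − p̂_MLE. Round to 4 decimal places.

MAP − MLE = -0.0312

Posterior is Beta(47, 5); MAP = (47−1)/(52−2) = 46/50 ≈ 0.92000.
MLE ignores the prior: p̂_MLE = k/n = 39/41 ≈ 0.95122.
Difference = 46/50 − 39/41 = -32/1025 ≈ -0.0312.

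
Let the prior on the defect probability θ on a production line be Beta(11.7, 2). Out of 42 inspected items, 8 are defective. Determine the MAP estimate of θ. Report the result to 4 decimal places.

Prior: Beta(11.7, 2).
Data: 8 successes in 42 trials. The binomial likelihood contributes θ^8(1−θ)^34, so the posterior is Beta(11.7+8, 2+34) = Beta(19.7, 36).
For Beta(a, b) with a, b > 1 the mode is (a−1)/(a+b−2) = 18.7/53.7 ≈ 0.3482.

θ̂_MAP = 0.3482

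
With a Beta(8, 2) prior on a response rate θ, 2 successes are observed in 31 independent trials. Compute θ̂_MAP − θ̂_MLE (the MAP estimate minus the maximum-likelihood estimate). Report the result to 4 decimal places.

MAP − MLE = 0.1663

Posterior is Beta(10, 31); MAP = (10−1)/(41−2) = 9/39 ≈ 0.23077.
MLE ignores the prior: θ̂_MLE = k/n = 2/31 ≈ 0.06452.
Difference = 9/39 − 2/31 = 67/403 ≈ 0.1663.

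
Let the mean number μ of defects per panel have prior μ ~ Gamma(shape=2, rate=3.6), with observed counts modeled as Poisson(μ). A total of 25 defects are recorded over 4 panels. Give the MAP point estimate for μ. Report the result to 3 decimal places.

Σxᵢ = 25, n = 4.
Posterior ∝ μe^(−3.6μ) · μ^25e^(−4μ) = μ^26e^(−7.6μ), i.e. Gamma(shape=27, rate=7.6).
The mode of a Gamma(a, b) with a ≥ 1 (shape–rate) is (a−1)/b = 26/7.6 ≈ 3.421.

μ̂_MAP = 3.421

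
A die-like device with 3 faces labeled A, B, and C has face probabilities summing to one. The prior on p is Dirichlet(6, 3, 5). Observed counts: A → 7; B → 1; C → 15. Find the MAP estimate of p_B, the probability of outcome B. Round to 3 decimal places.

The posterior is Dirichlet(αᵢ + nᵢ) = Dirichlet(13, 4, 20).
For a Dirichlet(a₁,…,a_K) with all aᵢ > 1, the mode has j-th component (aⱼ − 1)/(Σaᵢ − K).
Here Σaᵢ = 37 and K = 3, so p_B = (4 − 1)/(37 − 3) = 3/34 ≈ 0.088.

MAP estimate of p_B = 0.088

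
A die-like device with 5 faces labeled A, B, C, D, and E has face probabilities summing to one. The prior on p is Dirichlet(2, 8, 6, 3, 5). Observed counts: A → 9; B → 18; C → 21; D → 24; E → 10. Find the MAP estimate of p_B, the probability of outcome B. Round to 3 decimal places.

The posterior is Dirichlet(αᵢ + nᵢ) = Dirichlet(11, 26, 27, 27, 15).
For a Dirichlet(a₁,…,a_K) with all aᵢ > 1, the mode has j-th component (aⱼ − 1)/(Σaᵢ − K).
Here Σaᵢ = 106 and K = 5, so p_B = (26 − 1)/(106 − 5) = 25/101 ≈ 0.248.

MAP estimate of p_B = 0.248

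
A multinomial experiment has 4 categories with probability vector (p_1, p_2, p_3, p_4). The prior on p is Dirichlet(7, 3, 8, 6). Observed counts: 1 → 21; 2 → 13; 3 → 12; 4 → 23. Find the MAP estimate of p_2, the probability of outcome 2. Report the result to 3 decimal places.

MAP estimate: 0.169

The posterior is Dirichlet(αᵢ + nᵢ) = Dirichlet(28, 16, 20, 29).
For a Dirichlet(a₁,…,a_K) with all aᵢ > 1, the mode has j-th component (aⱼ − 1)/(Σaᵢ − K).
Here Σaᵢ = 93 and K = 4, so p_2 = (16 − 1)/(93 − 4) = 15/89 ≈ 0.169.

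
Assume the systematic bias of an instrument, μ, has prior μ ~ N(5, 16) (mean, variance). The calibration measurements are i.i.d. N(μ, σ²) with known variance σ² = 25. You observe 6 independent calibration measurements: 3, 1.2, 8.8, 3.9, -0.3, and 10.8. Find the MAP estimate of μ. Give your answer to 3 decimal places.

n = 6; x̄ = (3 + 1.2 + 8.8 + 3.9 + (-0.3) + 10.8)/6 = 27.4/6 = 137/30 ≈ 4.5667.
For a Normal prior and Normal likelihood with known variance, the posterior is Normal; its mode equals its mean, the precision-weighted average.
Prior precision 1/σ₀² = 1/16 = 0.0625; data precision n/σ² = 6/25 = 0.24.
μ̂ = (0.0625·5 + 0.24·(137/30)) / (0.0625 + 0.24) = 1.4085/0.3025 = 2817/605 ≈ 4.656.

μ̂_MAP = 4.656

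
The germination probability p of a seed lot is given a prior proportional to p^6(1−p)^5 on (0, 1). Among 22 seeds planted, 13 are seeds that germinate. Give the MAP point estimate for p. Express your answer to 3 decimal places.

p̂_MAP = 0.576

The prior density ∝ p^6(1−p)^5 is the kernel of Beta(7, 6).
Data: 13 successes in 22 trials. The binomial likelihood contributes p^13(1−p)^9, so the posterior is Beta(7+13, 6+9) = Beta(20, 15).
For Beta(a, b) with a, b > 1 the mode is (a−1)/(a+b−2) = 19/33 ≈ 0.576.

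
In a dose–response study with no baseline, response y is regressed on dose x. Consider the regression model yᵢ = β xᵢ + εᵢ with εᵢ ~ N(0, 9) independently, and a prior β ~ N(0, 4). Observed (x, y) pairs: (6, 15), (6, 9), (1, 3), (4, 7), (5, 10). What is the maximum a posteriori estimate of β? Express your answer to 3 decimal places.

log p(β | y) = −Σ(yᵢ − βxᵢ)²/(2·9) − β²/(2·4) + const.
Setting the derivative to zero: Σxᵢ(yᵢ − βxᵢ)/9 − β/4 = 0, so β = Σxᵢyᵢ / (Σxᵢ² + σ²/τ²).
Σxᵢyᵢ = 6·15 + 6·9 + 1·3 + 4·7 + 5·10 = 225; Σxᵢ² = 114; σ²/τ² = 2.25.
β̂_MAP = 225 / (114 + 2.25) = 225/116.25 ≈ 1.935.

β̂_MAP = 1.935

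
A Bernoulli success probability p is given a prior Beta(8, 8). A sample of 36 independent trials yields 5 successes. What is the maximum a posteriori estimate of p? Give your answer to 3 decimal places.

Prior: Beta(8, 8).
Data: 5 successes in 36 trials. The binomial likelihood contributes p^5(1−p)^31, so the posterior is Beta(8+5, 8+31) = Beta(13, 39).
For Beta(a, b) with a, b > 1 the mode is (a−1)/(a+b−2) = 12/50 ≈ 0.240.

p̂_MAP = 0.240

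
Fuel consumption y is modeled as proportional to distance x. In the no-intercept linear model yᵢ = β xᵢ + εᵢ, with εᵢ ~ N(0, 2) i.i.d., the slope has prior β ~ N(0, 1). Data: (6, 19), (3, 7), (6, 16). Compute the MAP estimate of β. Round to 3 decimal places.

log p(β | y) = −Σ(yᵢ − βxᵢ)²/(2·2) − β²/(2·1) + const.
Setting the derivative to zero: Σxᵢ(yᵢ − βxᵢ)/2 − β/1 = 0, so β = Σxᵢyᵢ / (Σxᵢ² + σ²/τ²).
Σxᵢyᵢ = 6·19 + 3·7 + 6·16 = 231; Σxᵢ² = 81; σ²/τ² = 2.
β̂_MAP = 231 / (81 + 2) = 231/83 ≈ 2.783.

β̂_MAP = 2.783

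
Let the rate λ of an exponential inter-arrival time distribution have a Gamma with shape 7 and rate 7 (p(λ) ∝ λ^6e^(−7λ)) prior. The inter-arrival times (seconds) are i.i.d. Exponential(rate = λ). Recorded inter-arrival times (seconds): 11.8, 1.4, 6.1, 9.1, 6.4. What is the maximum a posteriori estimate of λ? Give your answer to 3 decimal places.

The Exponential(rate=λ) likelihood is ∝ λ^n e^(−λΣtᵢ). Here n = 5 and Σtᵢ = 11.8 + 1.4 + 6.1 + 9.1 + 6.4 = 34.8.
Posterior ∝ λ^6e^(−7λ) · λ^5e^(−34.8λ) = λ^11e^(−41.8λ), i.e. Gamma(12, 41.8).
Mode = (a−1)/b = 11/41.8 ≈ 0.263.

λ̂_MAP = 0.263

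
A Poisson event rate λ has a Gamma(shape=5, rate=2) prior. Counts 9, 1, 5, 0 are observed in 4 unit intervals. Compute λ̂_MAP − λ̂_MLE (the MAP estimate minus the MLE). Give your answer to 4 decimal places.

Σxᵢ = 15. Posterior is Gamma(20, 6); MAP = (20−1)/6 = 19/6 ≈ 3.16667.
MLE = x̄ = 15/4 ≈ 3.75000.
Difference = 19/6 − 15/4 = -7/12 ≈ -0.5833.

MAP − MLE = -0.5833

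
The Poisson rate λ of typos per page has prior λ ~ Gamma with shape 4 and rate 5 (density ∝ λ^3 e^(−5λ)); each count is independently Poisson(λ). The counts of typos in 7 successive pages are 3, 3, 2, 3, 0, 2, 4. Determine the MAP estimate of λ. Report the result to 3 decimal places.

Σxᵢ = 3+3+2+3+0+2+4 = 17, with n = 7.
Posterior ∝ λ^3e^(−5λ) · λ^17e^(−7λ) = λ^20e^(−12λ), i.e. Gamma(shape=21, rate=12).
The mode of a Gamma(a, b) with a ≥ 1 (shape–rate) is (a−1)/b = 20/12 ≈ 1.667.

λ̂_MAP = 1.667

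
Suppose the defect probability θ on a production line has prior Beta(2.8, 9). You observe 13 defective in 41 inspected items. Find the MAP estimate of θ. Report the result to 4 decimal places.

Prior: Beta(2.8, 9).
Data: 13 successes in 41 trials. The binomial likelihood contributes θ^13(1−θ)^28, so the posterior is Beta(2.8+13, 9+28) = Beta(15.8, 37).
For Beta(a, b) with a, b > 1 the mode is (a−1)/(a+b−2) = 14.8/50.8 ≈ 0.2913.

θ̂_MAP = 0.2913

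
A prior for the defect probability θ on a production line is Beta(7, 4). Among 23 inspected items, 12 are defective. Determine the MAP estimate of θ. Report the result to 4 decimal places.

θ̂_MAP = 0.5625

Prior: Beta(7, 4).
Data: 12 successes in 23 trials. The binomial likelihood contributes θ^12(1−θ)^11, so the posterior is Beta(7+12, 4+11) = Beta(19, 15).
For Beta(a, b) with a, b > 1 the mode is (a−1)/(a+b−2) = 18/32 ≈ 0.5625.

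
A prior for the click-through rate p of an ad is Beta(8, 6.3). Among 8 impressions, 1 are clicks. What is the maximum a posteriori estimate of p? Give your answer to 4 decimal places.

p̂_MAP = 0.3941

Prior: Beta(8, 6.3).
Data: 1 success in 8 trials. The binomial likelihood contributes p(1−p)^7, so the posterior is Beta(8+1, 6.3+7) = Beta(9, 13.3).
For Beta(a, b) with a, b > 1 the mode is (a−1)/(a+b−2) = 8/20.3 ≈ 0.3941.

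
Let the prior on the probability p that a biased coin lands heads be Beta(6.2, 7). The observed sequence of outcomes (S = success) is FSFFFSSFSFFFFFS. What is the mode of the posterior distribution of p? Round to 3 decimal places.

p̂_MAP = 0.389

Prior: Beta(6.2, 7).
Data: 5 successes in 15 trials (from the sequence). The binomial likelihood contributes p^5(1−p)^10, so the posterior is Beta(6.2+5, 7+10) = Beta(11.2, 17).
For Beta(a, b) with a, b > 1 the mode is (a−1)/(a+b−2) = 10.2/26.2 ≈ 0.389.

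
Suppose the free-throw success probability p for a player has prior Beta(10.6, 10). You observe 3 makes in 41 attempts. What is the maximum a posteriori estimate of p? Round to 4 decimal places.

p̂_MAP = 0.2114

Prior: Beta(10.6, 10).
Data: 3 successes in 41 trials. The binomial likelihood contributes p^3(1−p)^38, so the posterior is Beta(10.6+3, 10+38) = Beta(13.6, 48).
For Beta(a, b) with a, b > 1 the mode is (a−1)/(a+b−2) = 12.6/59.6 ≈ 0.2114.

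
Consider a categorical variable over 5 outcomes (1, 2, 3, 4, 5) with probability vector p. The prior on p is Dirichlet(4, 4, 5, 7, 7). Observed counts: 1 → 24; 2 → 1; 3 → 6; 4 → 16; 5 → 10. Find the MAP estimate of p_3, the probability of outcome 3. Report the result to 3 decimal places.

The posterior is Dirichlet(αᵢ + nᵢ) = Dirichlet(28, 5, 11, 23, 17).
For a Dirichlet(a₁,…,a_K) with all aᵢ > 1, the mode has j-th component (aⱼ − 1)/(Σaᵢ − K).
Here Σaᵢ = 84 and K = 5, so p_3 = (11 − 1)/(84 − 5) = 10/79 ≈ 0.127.

MAP estimate: 0.127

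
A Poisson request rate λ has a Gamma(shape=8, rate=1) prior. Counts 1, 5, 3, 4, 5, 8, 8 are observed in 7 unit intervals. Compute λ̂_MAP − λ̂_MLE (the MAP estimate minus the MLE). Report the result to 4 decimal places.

Σxᵢ = 34. Posterior is Gamma(42, 8); MAP = (42−1)/8 = 41/8 ≈ 5.12500.
MLE = x̄ = 34/7 ≈ 4.85714.
Difference = 41/8 − 34/7 = 15/56 ≈ 0.2679.

MAP − MLE = 0.2679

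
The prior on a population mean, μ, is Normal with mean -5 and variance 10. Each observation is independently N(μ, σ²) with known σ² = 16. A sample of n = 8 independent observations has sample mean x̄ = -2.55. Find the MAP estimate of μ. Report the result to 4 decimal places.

μ̂_MAP = -2.9583

n = 8, x̄ = -2.55.
For a Normal prior and Normal likelihood with known variance, the posterior is Normal; its mode equals its mean, the precision-weighted average.
Prior precision 1/σ₀² = 1/10 = 0.1; data precision n/σ² = 8/16 = 0.5.
μ̂ = (0.1·(-5) + 0.5·(-2.55)) / (0.1 + 0.5) = (-1.775)/0.6 = -71/24 ≈ -2.9583.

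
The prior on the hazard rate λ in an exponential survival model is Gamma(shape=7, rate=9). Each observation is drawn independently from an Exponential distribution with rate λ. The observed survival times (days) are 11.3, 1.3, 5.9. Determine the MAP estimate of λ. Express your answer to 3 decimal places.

λ̂_MAP = 0.327

The Exponential(rate=λ) likelihood is ∝ λ^n e^(−λΣtᵢ). Here n = 3 and Σtᵢ = 11.3 + 1.3 + 5.9 = 18.5.
Posterior ∝ λ^6e^(−9λ) · λ^3e^(−18.5λ) = λ^9e^(−27.5λ), i.e. Gamma(10, 27.5).
Mode = (a−1)/b = 9/27.5 ≈ 0.327.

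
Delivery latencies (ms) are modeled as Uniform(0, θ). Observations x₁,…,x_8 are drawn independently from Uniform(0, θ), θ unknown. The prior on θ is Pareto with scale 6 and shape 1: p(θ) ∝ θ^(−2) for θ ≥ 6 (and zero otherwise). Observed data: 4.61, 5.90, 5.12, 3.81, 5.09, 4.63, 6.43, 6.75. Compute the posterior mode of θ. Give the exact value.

The Uniform(0, θ) likelihood is θ^(−n) for θ ≥ max(xᵢ), zero otherwise. Here max(xᵢ) = 6.75.
Posterior ∝ θ^(−2) · θ^(−8) = θ^(−10) on θ ≥ max(6, 6.75) = 6.75.
This density is strictly decreasing in θ, so the posterior mode lies at the lower boundary of the support.

θ̂_MAP = 6.75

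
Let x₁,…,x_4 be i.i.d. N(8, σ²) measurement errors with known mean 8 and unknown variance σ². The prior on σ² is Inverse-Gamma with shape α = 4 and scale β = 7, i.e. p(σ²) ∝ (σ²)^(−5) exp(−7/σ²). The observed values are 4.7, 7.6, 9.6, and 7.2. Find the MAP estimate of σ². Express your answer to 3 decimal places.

Sum of squared deviations about the known mean: SS = (4.7−8)² + (7.6−8)² + (9.6−8)² + (7.2−8)² = 14.25.
The Normal likelihood contributes (σ²)^(−n/2) exp(−SS/(2σ²)), so the posterior is Inverse-Gamma(α + n/2, β + SS/2) = Inverse-Gamma(6, 14.125).
The mode of Inverse-Gamma(a, b) is b/(a+1) = 14.125/7 ≈ 2.018.

σ̂²_MAP = 2.018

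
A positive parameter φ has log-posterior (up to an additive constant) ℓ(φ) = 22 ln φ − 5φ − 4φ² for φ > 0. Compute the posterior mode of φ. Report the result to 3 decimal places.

ℓ'(φ) = 22/φ − 5 − 8φ. Setting this to zero and multiplying by φ: 8φ² + 5φ − 22 = 0.
φ = (−5 + √(5² + 4·8·22)) / (2·8) = (−5 + √729) / 16 = (−5 + 27)/16 = 11/8.
ℓ''(φ) = −22/φ² − 8 < 0, confirming a maximum.

φ̂_MAP = 1.375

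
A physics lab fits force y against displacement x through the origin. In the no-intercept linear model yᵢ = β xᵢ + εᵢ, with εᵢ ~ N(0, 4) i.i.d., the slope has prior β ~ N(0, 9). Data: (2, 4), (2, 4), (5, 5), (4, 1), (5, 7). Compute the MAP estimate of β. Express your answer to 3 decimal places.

log p(β | y) = −Σ(yᵢ − βxᵢ)²/(2·4) − β²/(2·9) + const.
Setting the derivative to zero: Σxᵢ(yᵢ − βxᵢ)/4 − β/9 = 0, so β = Σxᵢyᵢ / (Σxᵢ² + σ²/τ²).
Σxᵢyᵢ = 2·4 + 2·4 + 5·5 + 4·1 + 5·7 = 80; Σxᵢ² = 74; σ²/τ² = 4/9.
β̂_MAP = 80 / (74 + 4/9) = 80/(670/9) = 72/67 ≈ 1.075.

β̂_MAP = 1.075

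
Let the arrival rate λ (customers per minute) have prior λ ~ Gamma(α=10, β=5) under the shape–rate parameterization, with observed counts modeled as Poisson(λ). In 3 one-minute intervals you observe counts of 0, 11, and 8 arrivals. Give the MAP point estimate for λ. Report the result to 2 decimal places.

Σxᵢ = 0+11+8 = 19, with n = 3.
Posterior ∝ λ^9e^(−5λ) · λ^19e^(−3λ) = λ^28e^(−8λ), i.e. Gamma(shape=29, rate=8).
The mode of a Gamma(a, b) with a ≥ 1 (shape–rate) is (a−1)/b = 28/8 ≈ 3.50.

λ̂_MAP = 3.50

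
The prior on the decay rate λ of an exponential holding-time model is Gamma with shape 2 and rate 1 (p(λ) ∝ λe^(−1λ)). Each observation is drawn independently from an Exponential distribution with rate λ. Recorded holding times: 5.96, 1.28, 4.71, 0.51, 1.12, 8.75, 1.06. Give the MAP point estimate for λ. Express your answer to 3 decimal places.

The Exponential(rate=λ) likelihood is ∝ λ^n e^(−λΣtᵢ). Here n = 7 and Σtᵢ = 5.96 + 1.28 + 4.71 + 0.51 + 1.12 + 8.75 + 1.06 = 23.39.
Posterior ∝ λe^(−1λ) · λ^7e^(−23.39λ) = λ^8e^(−24.39λ), i.e. Gamma(9, 24.39).
Mode = (a−1)/b = 8/24.39 ≈ 0.328.

λ̂_MAP = 0.328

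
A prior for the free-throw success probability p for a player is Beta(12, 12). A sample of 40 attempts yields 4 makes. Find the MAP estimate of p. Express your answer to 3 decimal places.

Prior: Beta(12, 12).
Data: 4 successes in 40 trials. The binomial likelihood contributes p^4(1−p)^36, so the posterior is Beta(12+4, 12+36) = Beta(16, 48).
For Beta(a, b) with a, b > 1 the mode is (a−1)/(a+b−2) = 15/62 ≈ 0.242.

p̂_MAP = 0.242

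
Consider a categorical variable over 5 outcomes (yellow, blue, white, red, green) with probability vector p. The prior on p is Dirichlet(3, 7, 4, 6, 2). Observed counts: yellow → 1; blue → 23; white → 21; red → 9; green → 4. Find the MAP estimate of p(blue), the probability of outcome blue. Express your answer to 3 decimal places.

MAP estimate of p(blue) = 0.387

The posterior is Dirichlet(αᵢ + nᵢ) = Dirichlet(4, 30, 25, 15, 6).
For a Dirichlet(a₁,…,a_K) with all aᵢ > 1, the mode has j-th component (aⱼ − 1)/(Σaᵢ − K).
Here Σaᵢ = 80 and K = 5, so p(blue) = (30 − 1)/(80 − 5) = 29/75 ≈ 0.387.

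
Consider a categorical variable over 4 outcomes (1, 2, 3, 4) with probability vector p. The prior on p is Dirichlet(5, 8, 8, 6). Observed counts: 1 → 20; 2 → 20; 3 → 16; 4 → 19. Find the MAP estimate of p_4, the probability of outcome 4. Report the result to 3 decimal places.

MAP estimate: 0.245

The posterior is Dirichlet(αᵢ + nᵢ) = Dirichlet(25, 28, 24, 25).
For a Dirichlet(a₁,…,a_K) with all aᵢ > 1, the mode has j-th component (aⱼ − 1)/(Σaᵢ − K).
Here Σaᵢ = 102 and K = 4, so p_4 = (25 − 1)/(102 − 4) = 24/98 ≈ 0.245.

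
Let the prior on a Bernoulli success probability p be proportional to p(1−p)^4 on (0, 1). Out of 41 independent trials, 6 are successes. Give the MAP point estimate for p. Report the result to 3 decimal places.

The prior density ∝ p(1−p)^4 is the kernel of Beta(2, 5).
Data: 6 successes in 41 trials. The binomial likelihood contributes p^6(1−p)^35, so the posterior is Beta(2+6, 5+35) = Beta(8, 40).
For Beta(a, b) with a, b > 1 the mode is (a−1)/(a+b−2) = 7/46 ≈ 0.152.

p̂_MAP = 0.152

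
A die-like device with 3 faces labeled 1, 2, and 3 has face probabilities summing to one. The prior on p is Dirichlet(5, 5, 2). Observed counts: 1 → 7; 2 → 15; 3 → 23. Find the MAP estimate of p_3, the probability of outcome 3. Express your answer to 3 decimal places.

MAP estimate: 0.444

The posterior is Dirichlet(αᵢ + nᵢ) = Dirichlet(12, 20, 25).
For a Dirichlet(a₁,…,a_K) with all aᵢ > 1, the mode has j-th component (aⱼ − 1)/(Σaᵢ − K).
Here Σaᵢ = 57 and K = 3, so p_3 = (25 − 1)/(57 − 3) = 24/54 ≈ 0.444.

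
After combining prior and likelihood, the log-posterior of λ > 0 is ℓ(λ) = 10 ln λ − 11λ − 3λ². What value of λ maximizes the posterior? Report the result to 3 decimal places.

λ̂_MAP = 0.667

ℓ'(λ) = 10/λ − 11 − 6λ. Setting this to zero and multiplying by λ: 6λ² + 11λ − 10 = 0.
λ = (−11 + √(11² + 4·6·10)) / (2·6) = (−11 + √361) / 12 = (−11 + 19)/12 = 2/3.
ℓ''(λ) = −10/λ² − 6 < 0, confirming a maximum.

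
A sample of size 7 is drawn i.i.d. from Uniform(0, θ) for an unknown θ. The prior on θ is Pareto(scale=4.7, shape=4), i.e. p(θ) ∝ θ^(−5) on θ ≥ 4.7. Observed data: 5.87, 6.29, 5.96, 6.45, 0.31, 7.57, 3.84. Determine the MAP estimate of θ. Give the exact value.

θ̂_MAP = 7.57

The Uniform(0, θ) likelihood is θ^(−n) for θ ≥ max(xᵢ), zero otherwise. Here max(xᵢ) = 7.57.
Posterior ∝ θ^(−5) · θ^(−7) = θ^(−12) on θ ≥ max(4.7, 7.57) = 7.57.
This density is strictly decreasing in θ, so the posterior mode lies at the lower boundary of the support.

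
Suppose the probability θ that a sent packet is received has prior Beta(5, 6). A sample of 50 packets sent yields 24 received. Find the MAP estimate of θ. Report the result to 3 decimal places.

θ̂_MAP = 0.475

Prior: Beta(5, 6).
Data: 24 successes in 50 trials. The binomial likelihood contributes θ^24(1−θ)^26, so the posterior is Beta(5+24, 6+26) = Beta(29, 32).
For Beta(a, b) with a, b > 1 the mode is (a−1)/(a+b−2) = 28/59 ≈ 0.475.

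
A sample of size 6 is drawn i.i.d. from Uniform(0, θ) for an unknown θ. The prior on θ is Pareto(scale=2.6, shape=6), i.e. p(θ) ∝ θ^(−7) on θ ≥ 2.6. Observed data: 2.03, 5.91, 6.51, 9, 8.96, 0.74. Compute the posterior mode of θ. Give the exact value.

θ̂_MAP = 9

The Uniform(0, θ) likelihood is θ^(−n) for θ ≥ max(xᵢ), zero otherwise. Here max(xᵢ) = 9.
Posterior ∝ θ^(−7) · θ^(−6) = θ^(−13) on θ ≥ max(2.6, 9) = 9.
This density is strictly decreasing in θ, so the posterior mode lies at the lower boundary of the support.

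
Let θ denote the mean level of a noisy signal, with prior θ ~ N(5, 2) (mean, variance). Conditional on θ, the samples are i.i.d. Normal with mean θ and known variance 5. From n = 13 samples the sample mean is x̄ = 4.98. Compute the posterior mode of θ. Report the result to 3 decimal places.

n = 13, x̄ = 4.98.
For a Normal prior and Normal likelihood with known variance, the posterior is Normal; its mode equals its mean, the precision-weighted average.
Prior precision 1/σ₀² = 1/2 = 0.5; data precision n/σ² = 13/5 = 2.6.
θ̂ = (0.5·5 + 2.6·4.98) / (0.5 + 2.6) = 15.448/3.1 = 3862/775 ≈ 4.983.

θ̂_MAP = 4.983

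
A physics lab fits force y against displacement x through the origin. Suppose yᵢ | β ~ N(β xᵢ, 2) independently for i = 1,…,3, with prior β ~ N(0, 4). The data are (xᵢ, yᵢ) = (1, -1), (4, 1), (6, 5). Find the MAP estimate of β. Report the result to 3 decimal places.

log p(β | y) = −Σ(yᵢ − βxᵢ)²/(2·2) − β²/(2·4) + const.
Setting the derivative to zero: Σxᵢ(yᵢ − βxᵢ)/2 − β/4 = 0, so β = Σxᵢyᵢ / (Σxᵢ² + σ²/τ²).
Σxᵢyᵢ = 1·(-1) + 4·1 + 6·5 = 33; Σxᵢ² = 53; σ²/τ² = 0.5.
β̂_MAP = 33 / (53 + 0.5) = 33/53.5 ≈ 0.617.

β̂_MAP = 0.617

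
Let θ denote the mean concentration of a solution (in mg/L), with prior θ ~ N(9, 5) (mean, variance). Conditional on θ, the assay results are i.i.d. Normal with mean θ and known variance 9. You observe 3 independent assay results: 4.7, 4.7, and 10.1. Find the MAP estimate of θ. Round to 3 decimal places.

θ̂_MAP = 7.438

n = 3; x̄ = (4.7 + 4.7 + 10.1)/3 = 19.5/3 = 6.5.
For a Normal prior and Normal likelihood with known variance, the posterior is Normal; its mode equals its mean, the precision-weighted average.
Prior precision 1/σ₀² = 1/5 = 0.2; data precision n/σ² = 3/9 = 1/3.
θ̂ = (0.2·9 + (1/3)·6.5) / (0.2 + 1/3) = (119/30)/(8/15) = 7.4375 ≈ 7.438.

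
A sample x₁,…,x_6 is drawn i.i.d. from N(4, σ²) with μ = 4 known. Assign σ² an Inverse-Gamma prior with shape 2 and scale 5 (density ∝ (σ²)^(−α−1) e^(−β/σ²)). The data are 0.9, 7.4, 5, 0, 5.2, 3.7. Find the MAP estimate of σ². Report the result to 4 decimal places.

Sum of squared deviations about the known mean: SS = (0.9−4)² + (7.4−4)² + (5−4)² + (0−4)² + (5.2−4)² + (3.7−4)² = 39.7.
The Normal likelihood contributes (σ²)^(−n/2) exp(−SS/(2σ²)), so the posterior is Inverse-Gamma(α + n/2, β + SS/2) = Inverse-Gamma(5, 24.85).
The mode of Inverse-Gamma(a, b) is b/(a+1) = 24.85/6 ≈ 4.1417.

σ̂²_MAP = 4.1417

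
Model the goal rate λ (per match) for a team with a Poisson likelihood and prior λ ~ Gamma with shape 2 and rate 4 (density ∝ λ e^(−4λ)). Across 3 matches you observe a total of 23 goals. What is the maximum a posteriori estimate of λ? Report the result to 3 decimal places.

λ̂_MAP = 3.429

Σxᵢ = 23, n = 3.
Posterior ∝ λe^(−4λ) · λ^23e^(−3λ) = λ^24e^(−7λ), i.e. Gamma(shape=25, rate=7).
The mode of a Gamma(a, b) with a ≥ 1 (shape–rate) is (a−1)/b = 24/7 ≈ 3.429.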